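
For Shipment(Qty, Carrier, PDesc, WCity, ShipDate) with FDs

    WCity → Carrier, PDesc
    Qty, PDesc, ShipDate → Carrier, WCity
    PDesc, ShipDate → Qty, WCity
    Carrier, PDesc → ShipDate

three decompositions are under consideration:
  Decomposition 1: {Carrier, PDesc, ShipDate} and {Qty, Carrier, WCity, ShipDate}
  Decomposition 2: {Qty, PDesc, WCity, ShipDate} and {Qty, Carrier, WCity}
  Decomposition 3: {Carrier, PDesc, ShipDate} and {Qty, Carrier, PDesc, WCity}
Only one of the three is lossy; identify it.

Decomposition 1: common = {Carrier, ShipDate}, closure = {Carrier, ShipDate} → lossy.
Decomposition 2: common = {Qty, WCity}, closure = {Qty, Carrier, PDesc, WCity, ShipDate} → lossless.
Decomposition 3: common = {Carrier, PDesc}, closure = {Qty, Carrier, PDesc, WCity, ShipDate} → lossless.

Decomposition 1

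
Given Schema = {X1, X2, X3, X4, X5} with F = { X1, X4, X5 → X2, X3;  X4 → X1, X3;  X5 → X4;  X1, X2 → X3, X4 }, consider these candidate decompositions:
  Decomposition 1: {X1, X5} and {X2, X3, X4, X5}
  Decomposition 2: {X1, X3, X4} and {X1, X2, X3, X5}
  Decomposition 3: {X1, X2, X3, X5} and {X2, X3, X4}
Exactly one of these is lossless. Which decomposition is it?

Decomposition 1: common = {X5}, closure = {X1, X2, X3, X4, X5} → lossless.
Decomposition 2: common = {X1, X3}, closure = {X1, X3} → lossy.
Decomposition 3: common = {X2, X3}, closure = {X2, X3} → lossy.

Decomposition 1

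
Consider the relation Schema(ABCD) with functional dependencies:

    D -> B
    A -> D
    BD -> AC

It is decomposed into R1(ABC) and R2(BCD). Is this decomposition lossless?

Common attributes: R1 ∩ R2 = {BC}.
No dependency enlarges {BC}, so (BC)⁺ = {BC}.
The closure contains neither all of R1 = {ABC} nor all of R2 = {BCD}, so the common attributes are not a superkey of either fragment. The join is lossy.

No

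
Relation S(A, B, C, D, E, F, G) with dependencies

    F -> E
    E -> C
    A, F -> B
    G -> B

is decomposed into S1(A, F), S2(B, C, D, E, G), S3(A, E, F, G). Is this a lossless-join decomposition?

Chase test. Columns are A, B, C, D, E, F, G; row i has aⱼ where attribute j ∈ Si, else bᵢⱼ.
Initial tableau (one row per fragment):
  row 1: a1 b12 b13 b14 b15 a6 b17
  row 2: b21 a2 a3 a4 a5 b26 a7
  row 3: a1 b32 b33 b34 a5 a6 a7
Rows 1 and 3 agree on F; apply F→E and equate their E entries.
Rows 1 and 2 agree on E; apply E→C and equate their C entries.
Rows 1 and 3 agree on E; apply E→C and equate their C entries.
Rows 1 and 3 agree on A, F; apply A, F→B and equate their B entries.
Rows 2 and 3 agree on G; apply G→B and equate their B entries.
No row becomes fully distinguished — the join is lossy.

No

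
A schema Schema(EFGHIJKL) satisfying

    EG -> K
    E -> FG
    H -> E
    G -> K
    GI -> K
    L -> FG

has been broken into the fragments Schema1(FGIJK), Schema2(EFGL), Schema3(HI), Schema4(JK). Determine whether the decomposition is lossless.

No

Chase test. Columns are EFGHIJKL; row i has aⱼ where attribute j ∈ Schemai, else bᵢⱼ.
Initial tableau (one row per fragment):
  row 1: b11 a2 a3 b14 a5 a6 a7 b18
  row 2: a1 a2 a3 b24 b25 b26 b27 a8
  row 3: b31 b32 b33 a4 a5 b36 b37 b38
  row 4: b41 b42 b43 b44 b45 a6 a7 b48
Rows 1 and 2 agree on G; apply G→K and equate their K entries.
No row becomes fully distinguished — the join is lossy.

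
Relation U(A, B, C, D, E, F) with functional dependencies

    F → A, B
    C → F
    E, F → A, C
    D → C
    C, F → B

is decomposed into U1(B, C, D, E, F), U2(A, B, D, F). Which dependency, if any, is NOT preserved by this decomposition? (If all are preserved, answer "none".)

none

F → A, B lies within U2.
C → F lies within U1.
E, F → A, C: restricted closure across fragments reaches A, C.
D → C lies within U1.
C, F → B lies within U1.
Every dependency is enforceable on the fragments, so the decomposition is dependency-preserving.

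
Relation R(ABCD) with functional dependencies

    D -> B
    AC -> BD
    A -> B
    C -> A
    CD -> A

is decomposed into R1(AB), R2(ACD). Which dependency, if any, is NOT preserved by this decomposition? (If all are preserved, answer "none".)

Check D → B: no single fragment contains all of {BD}, and the restricted closure of {D} across the fragments never reaches {B}.
AC → BD is preserved.
A → B is preserved.
C → A is preserved.
CD → A is preserved.

D -> B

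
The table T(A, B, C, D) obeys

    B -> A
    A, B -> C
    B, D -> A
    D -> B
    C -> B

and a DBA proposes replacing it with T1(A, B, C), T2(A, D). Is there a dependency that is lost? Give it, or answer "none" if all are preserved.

D -> B

Check D → B: no single fragment contains all of {B, D}, and the restricted closure of {D} across the fragments never reaches {B}.
B → A is preserved.
A, B → C is preserved.
B, D → A is preserved.
C → B is preserved.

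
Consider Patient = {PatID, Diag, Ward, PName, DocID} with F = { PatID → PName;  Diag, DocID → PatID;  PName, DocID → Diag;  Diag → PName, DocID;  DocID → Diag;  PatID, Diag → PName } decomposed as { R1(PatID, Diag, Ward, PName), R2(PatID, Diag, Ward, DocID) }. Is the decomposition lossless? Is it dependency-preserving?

lossless and dependency-preserving

Lossless test: (PatID, Diag, Ward)⁺ = {PatID, Diag, Ward, PName, DocID}, which contains all of one fragment — lossless.
Dependency preservation: PName, DocID → Diag; Diag → PName, DocID are not contained in any single fragment, but the restricted closure of each left-hand side across the fragments still reaches the right-hand side; the remaining FDs each lie inside some fragment. All dependencies are preserved.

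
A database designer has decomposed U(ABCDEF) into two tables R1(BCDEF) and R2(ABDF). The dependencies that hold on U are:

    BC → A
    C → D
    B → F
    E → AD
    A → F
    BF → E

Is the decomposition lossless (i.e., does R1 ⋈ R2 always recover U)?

Yes

Common attributes: R1 ∩ R2 = {BDF}.
Closure of {BDF}: BF → E applies, adding E; E → AD applies, adding A. So (BDF)⁺ = {ABDEF}.
This closure contains every attribute of R2, so R1 ∩ R2 → R2. The join is lossless.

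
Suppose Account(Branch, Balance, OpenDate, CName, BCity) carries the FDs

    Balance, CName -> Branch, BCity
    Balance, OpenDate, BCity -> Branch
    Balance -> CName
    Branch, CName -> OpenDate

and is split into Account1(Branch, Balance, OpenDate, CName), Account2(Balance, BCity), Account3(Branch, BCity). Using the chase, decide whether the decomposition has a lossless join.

Yes

Chase test. Columns are Branch, Balance, OpenDate, CName, BCity; row i has aⱼ where attribute j ∈ Accounti, else bᵢⱼ.
Initial tableau (one row per fragment):
  row 1: a1 a2 a3 a4 b15
  row 2: b21 a2 b23 b24 a5
  row 3: a1 b32 b33 b34 a5
Rows 1 and 2 agree on Balance; apply Balance→CName and equate their CName entries.
Rows 1 and 2 agree on Balance, CName; apply Balance, CName→Branch, BCity and equate their Branch, BCity entries.
Rows 1 and 2 agree on Branch, CName; apply Branch, CName→OpenDate and equate their OpenDate entries.
Row 1 is now all distinguished symbols — the join is lossless.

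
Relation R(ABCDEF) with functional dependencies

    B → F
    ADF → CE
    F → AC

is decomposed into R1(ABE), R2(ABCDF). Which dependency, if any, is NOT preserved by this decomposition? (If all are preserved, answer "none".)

ADF → CE

Check ADF → CE: no single fragment contains all of {ACDEF}, and the restricted closure of {ADF} across the fragments never reaches {CE}.
B → F is preserved.
F → AC is preserved.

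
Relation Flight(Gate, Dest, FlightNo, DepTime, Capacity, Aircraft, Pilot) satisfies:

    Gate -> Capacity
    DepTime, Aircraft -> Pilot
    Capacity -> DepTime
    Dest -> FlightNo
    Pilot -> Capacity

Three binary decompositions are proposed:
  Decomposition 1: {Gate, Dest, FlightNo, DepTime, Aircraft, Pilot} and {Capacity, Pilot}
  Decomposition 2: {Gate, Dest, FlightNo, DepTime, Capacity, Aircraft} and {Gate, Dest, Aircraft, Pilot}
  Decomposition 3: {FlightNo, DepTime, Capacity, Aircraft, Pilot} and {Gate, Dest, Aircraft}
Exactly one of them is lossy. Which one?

Decomposition 3

Decomposition 1: common = {Pilot}, closure = {DepTime, Capacity, Pilot} → lossless.
Decomposition 2: common = {Gate, Dest, Aircraft}, closure = {Gate, Dest, FlightNo, DepTime, Capacity, Aircraft, Pilot} → lossless.
Decomposition 3: common = {Aircraft}, closure = {Aircraft} → lossy.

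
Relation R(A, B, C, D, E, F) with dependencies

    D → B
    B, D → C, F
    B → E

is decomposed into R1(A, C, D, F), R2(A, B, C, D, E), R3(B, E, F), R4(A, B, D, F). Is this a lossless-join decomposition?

Yes

Chase test. Columns are A, B, C, D, E, F; row i has aⱼ where attribute j ∈ Ri, else bᵢⱼ.
Initial tableau (one row per fragment):
  row 1: a1 b12 a3 a4 b15 a6
  row 2: a1 a2 a3 a4 a5 b26
  row 3: b31 a2 b33 b34 a5 a6
  row 4: a1 a2 b43 a4 b45 a6
Rows 1 and 2 agree on D; apply D→B and equate their B entries.
Rows 1 and 2 agree on B, D; apply B, D→C, F and equate their C, F entries.
Rows 1 and 4 agree on B, D; apply B, D→C, F and equate their C, F entries.
Rows 1 and 2 agree on B; apply B→E and equate their E entries.
Rows 1 and 4 agree on B; apply B→E and equate their E entries.
Row 1 is now all distinguished symbols — the join is lossless.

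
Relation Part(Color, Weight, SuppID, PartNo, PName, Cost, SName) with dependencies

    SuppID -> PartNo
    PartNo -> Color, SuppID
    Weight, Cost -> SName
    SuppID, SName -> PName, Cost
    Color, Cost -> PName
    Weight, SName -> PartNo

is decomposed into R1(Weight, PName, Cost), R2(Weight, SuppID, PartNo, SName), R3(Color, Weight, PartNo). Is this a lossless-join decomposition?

No

Chase test. Columns are Color, Weight, SuppID, PartNo, PName, Cost, SName; row i has aⱼ where attribute j ∈ Ri, else bᵢⱼ.
Initial tableau (one row per fragment):
  row 1: b11 a2 b13 b14 a5 a6 b17
  row 2: b21 a2 a3 a4 b25 b26 a7
  row 3: a1 a2 b33 a4 b35 b36 b37
Rows 2 and 3 agree on PartNo; apply PartNo→Color, SuppID and equate their Color, SuppID entries.
No row becomes fully distinguished — the join is lossy.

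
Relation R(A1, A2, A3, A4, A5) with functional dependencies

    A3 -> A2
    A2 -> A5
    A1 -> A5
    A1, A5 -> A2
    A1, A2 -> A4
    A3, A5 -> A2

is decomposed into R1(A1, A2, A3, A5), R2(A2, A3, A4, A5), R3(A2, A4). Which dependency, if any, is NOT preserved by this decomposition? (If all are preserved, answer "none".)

A1, A2 -> A4

Check A1, A2 → A4: no single fragment contains all of {A1, A2, A4}, and the restricted closure of {A1, A2} across the fragments never reaches {A4}.
A3 → A2 is preserved.
A2 → A5 is preserved.
A1 → A5 is preserved.
A1, A5 → A2 is preserved.
A3, A5 → A2 is preserved.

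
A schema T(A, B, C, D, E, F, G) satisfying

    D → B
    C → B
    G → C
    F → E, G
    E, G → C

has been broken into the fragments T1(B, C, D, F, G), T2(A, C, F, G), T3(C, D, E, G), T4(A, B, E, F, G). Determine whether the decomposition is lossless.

Chase test. Columns are A, B, C, D, E, F, G; row i has aⱼ where attribute j ∈ Ti, else bᵢⱼ.
Initial tableau (one row per fragment):
  row 1: b11 a2 a3 a4 b15 a6 a7
  row 2: a1 b22 a3 b24 b25 a6 a7
  row 3: b31 b32 a3 a4 a5 b36 a7
  row 4: a1 a2 b43 b44 a5 a6 a7
Rows 1 and 3 agree on D; apply D→B and equate their B entries.
Rows 1 and 2 agree on C; apply C→B and equate their B entries.
Rows 1 and 4 agree on G; apply G→C and equate their C entries.
Rows 1 and 2 agree on F; apply F→E, G and equate their E, G entries.
Rows 1 and 4 agree on F; apply F→E, G and equate their E, G entries.
No row becomes fully distinguished — the join is lossy.

No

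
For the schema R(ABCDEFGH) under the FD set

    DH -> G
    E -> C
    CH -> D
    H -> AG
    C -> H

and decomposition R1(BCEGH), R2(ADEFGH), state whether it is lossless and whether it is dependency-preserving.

Lossless test: (EGH)⁺ = {ACDEGH}, which is a superkey of neither fragment — lossy.
Dependency preservation: the restricted closure of {CH} across the fragments never reaches {D}, so CH → D cannot be enforced without a join — not preserved.

lossy and not dependency-preserving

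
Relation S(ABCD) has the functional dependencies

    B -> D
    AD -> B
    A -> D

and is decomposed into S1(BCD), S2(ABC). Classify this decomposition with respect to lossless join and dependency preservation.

Lossless test: (BC)⁺ = {BCD}, which contains all of one fragment — lossless.
Dependency preservation: AD → B; A → D are not contained in any single fragment, but the restricted closure of each left-hand side across the fragments still reaches the right-hand side; the remaining FDs each lie inside some fragment. All dependencies are preserved.

lossless and dependency-preserving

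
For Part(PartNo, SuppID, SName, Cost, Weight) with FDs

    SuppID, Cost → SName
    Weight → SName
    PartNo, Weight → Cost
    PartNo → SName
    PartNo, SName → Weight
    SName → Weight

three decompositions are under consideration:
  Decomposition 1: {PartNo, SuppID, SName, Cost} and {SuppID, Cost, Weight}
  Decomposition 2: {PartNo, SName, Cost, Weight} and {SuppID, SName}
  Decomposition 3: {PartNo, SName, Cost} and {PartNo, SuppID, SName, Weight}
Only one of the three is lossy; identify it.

Decomposition 1: common = {SuppID, Cost}, closure = {SuppID, SName, Cost, Weight} → lossless.
Decomposition 2: common = {SName}, closure = {SName, Weight} → lossy.
Decomposition 3: common = {PartNo, SName}, closure = {PartNo, SName, Cost, Weight} → lossless.

Decomposition 2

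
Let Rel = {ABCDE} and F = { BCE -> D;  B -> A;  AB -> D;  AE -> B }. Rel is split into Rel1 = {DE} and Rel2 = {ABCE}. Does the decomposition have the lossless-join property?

Common attributes: Rel1 ∩ Rel2 = {E}.
No dependency enlarges {E}, so (E)⁺ = {E}.
The closure contains neither all of Rel1 = {DE} nor all of Rel2 = {ABCE}, so the common attributes are not a superkey of either fragment. The join is lossy.

No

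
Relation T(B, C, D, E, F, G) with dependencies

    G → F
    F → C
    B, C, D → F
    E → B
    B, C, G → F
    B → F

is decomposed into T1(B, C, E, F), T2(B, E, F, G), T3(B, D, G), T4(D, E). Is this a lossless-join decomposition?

No

Chase test. Columns are B, C, D, E, F, G; row i has aⱼ where attribute j ∈ Ti, else bᵢⱼ.
Initial tableau (one row per fragment):
  row 1: a1 a2 b13 a4 a5 b16
  row 2: a1 b22 b23 a4 a5 a6
  row 3: a1 b32 a3 b34 b35 a6
  row 4: b41 b42 a3 a4 b45 b46
Rows 2 and 3 agree on G; apply G→F and equate their F entries.
Rows 1 and 2 agree on F; apply F→C and equate their C entries.
Rows 1 and 3 agree on F; apply F→C and equate their C entries.
Rows 1 and 4 agree on E; apply E→B and equate their B entries.
Rows 1 and 4 agree on B; apply B→F and equate their F entries.
Rows 1 and 4 agree on F; apply F→C and equate their C entries.
No row becomes fully distinguished — the join is lossy.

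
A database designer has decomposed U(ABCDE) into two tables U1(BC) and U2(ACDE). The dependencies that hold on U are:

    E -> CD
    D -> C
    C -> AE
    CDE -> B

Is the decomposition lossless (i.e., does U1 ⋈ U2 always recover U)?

Yes

Common attributes: U1 ∩ U2 = {C}.
Closure of {C}: C → AE applies, adding AE; E → CD applies, adding D; CDE → B applies, adding B. So (C)⁺ = {ABCDE}.
This closure contains every attribute of U1, so U1 ∩ U2 → U1. The join is lossless.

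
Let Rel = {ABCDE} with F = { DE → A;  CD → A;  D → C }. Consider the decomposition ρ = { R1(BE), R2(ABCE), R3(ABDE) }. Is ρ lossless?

Chase test. Columns are ABCDE; row i has aⱼ where attribute j ∈ Ri, else bᵢⱼ.
Initial tableau (one row per fragment):
  row 1: b11 a2 b13 b14 a5
  row 2: a1 a2 a3 b24 a5
  row 3: a1 a2 b33 a4 a5
No row becomes fully distinguished — the join is lossy.

No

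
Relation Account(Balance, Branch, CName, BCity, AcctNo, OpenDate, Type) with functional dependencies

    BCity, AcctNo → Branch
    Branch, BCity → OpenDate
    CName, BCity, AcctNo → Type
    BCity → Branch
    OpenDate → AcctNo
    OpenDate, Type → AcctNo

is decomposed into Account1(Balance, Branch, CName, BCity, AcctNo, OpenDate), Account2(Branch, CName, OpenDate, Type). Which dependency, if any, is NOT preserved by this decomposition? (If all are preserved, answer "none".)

Check CName, BCity, AcctNo → Type: no single fragment contains all of {CName, BCity, AcctNo, Type}, and the restricted closure of {CName, BCity, AcctNo} across the fragments never reaches {Type}.
BCity, AcctNo → Branch is preserved.
Branch, BCity → OpenDate is preserved.
BCity → Branch is preserved.
OpenDate → AcctNo is preserved.
OpenDate, Type → AcctNo is preserved.

CName, BCity, AcctNo → Type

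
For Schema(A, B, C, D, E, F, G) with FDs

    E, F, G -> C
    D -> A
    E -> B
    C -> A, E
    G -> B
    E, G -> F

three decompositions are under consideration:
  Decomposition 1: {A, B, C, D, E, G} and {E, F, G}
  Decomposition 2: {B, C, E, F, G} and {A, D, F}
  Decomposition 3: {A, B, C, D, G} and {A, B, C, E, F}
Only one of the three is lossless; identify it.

Decomposition 1: common = {E, G}, closure = {A, B, C, E, F, G} → lossless.
Decomposition 2: common = {F}, closure = {F} → lossy.
Decomposition 3: common = {A, B, C}, closure = {A, B, C, E} → lossy.

Decomposition 1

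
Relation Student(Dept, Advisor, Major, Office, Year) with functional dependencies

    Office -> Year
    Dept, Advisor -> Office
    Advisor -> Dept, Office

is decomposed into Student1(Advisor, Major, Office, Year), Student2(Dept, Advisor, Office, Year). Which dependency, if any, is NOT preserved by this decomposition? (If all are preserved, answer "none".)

none

Office → Year lies within Student1.
Dept, Advisor → Office lies within Student2.
Advisor → Dept, Office lies within Student2.
Every dependency is enforceable on the fragments, so the decomposition is dependency-preserving.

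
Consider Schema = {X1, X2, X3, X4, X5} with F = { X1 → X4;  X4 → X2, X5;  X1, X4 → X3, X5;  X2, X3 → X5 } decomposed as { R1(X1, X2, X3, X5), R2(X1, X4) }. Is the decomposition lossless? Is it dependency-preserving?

lossless but not dependency-preserving

Lossless test: (X1)⁺ = {X1, X2, X3, X4, X5}, which contains all of one fragment — lossless.
Dependency preservation: the restricted closure of {X4} across the fragments never reaches {X2, X5}, so X4 → X2, X5 cannot be enforced without a join — not preserved.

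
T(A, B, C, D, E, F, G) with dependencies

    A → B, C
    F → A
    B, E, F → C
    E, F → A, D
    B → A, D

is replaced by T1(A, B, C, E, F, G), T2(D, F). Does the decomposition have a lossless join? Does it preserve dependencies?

Lossless test: (F)⁺ = {A, B, C, D, F}, which contains all of one fragment — lossless.
Dependency preservation: the restricted closure of {B} across the fragments never reaches {A, D}, so B → A, D cannot be enforced without a join — not preserved.

lossless but not dependency-preserving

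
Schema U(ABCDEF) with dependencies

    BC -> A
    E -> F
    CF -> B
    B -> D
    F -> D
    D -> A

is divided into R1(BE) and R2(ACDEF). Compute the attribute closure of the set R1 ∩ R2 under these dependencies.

ADEF

R1 ∩ R2 = {E}.
E → F applies, adding F
F → D applies, adding D
D → A applies, adding A
Closure: {ADEF}.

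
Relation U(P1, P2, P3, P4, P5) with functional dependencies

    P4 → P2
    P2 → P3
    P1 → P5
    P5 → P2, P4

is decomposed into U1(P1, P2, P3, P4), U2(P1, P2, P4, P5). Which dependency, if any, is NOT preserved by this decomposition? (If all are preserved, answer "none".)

P4 → P2 lies within U1.
P2 → P3 lies within U1.
P1 → P5 lies within U2.
P5 → P2, P4 lies within U2.
Every dependency is enforceable on the fragments, so the decomposition is dependency-preserving.

none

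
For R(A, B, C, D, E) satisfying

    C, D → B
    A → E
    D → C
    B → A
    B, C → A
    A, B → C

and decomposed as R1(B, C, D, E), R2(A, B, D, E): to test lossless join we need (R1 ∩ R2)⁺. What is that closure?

A, B, C, D, E

R1 ∩ R2 = {B, D, E}.
D → C applies, adding C
B → A applies, adding A
Closure: {A, B, C, D, E}.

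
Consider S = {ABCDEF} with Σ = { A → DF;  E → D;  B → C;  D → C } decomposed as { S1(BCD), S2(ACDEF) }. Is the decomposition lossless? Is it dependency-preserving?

Lossless test: (CD)⁺ = {CD}, which is a superkey of neither fragment — lossy.
Dependency preservation: every FD's attributes lie within a single fragment, so each can be enforced locally — preserved.

lossy but dependency-preserving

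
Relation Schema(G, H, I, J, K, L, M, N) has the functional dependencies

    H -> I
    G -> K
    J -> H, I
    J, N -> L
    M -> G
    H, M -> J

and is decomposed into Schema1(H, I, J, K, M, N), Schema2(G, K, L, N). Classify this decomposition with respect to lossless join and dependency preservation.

lossy and not dependency-preserving

Lossless test: (K, N)⁺ = {K, N}, which is a superkey of neither fragment — lossy.
Dependency preservation: the restricted closure of {J, N} across the fragments never reaches {L}, so J, N → L cannot be enforced without a join — not preserved.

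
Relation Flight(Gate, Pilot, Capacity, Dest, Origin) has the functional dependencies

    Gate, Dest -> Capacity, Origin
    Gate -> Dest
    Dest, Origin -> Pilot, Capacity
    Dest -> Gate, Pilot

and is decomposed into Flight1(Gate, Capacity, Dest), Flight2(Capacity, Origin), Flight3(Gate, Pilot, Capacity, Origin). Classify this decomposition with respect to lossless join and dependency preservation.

Lossless test (chase): Rows 1 and 3 agree on Gate; apply Gate→Dest and equate their Dest entries. Rows 1 and 3 agree on Dest; apply Dest→Gate, Pilot and equate their Gate, Pilot entries. Rows 1 and 3 agree on Gate, Dest; apply Gate, Dest→Capacity, Origin and equate their Capacity, Origin entries. Row 1 is now all distinguished symbols — the join is lossless.
Dependency preservation: Gate, Dest → Capacity, Origin; Dest, Origin → Pilot, Capacity; Dest → Gate, Pilot are not contained in any single fragment, but the restricted closure of each left-hand side across the fragments still reaches the right-hand side; the remaining FDs each lie inside some fragment. All dependencies are preserved.

lossless and dependency-preserving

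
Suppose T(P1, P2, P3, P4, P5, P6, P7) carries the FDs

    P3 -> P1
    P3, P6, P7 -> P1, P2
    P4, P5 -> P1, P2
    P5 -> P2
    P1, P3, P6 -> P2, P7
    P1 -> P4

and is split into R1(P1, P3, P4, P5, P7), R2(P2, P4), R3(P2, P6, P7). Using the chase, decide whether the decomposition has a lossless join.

Chase test. Columns are P1, P2, P3, P4, P5, P6, P7; row i has aⱼ where attribute j ∈ Ri, else bᵢⱼ.
Initial tableau (one row per fragment):
  row 1: a1 b12 a3 a4 a5 b16 a7
  row 2: b21 a2 b23 a4 b25 b26 b27
  row 3: b31 a2 b33 b34 b35 a6 a7
No row becomes fully distinguished — the join is lossy.

No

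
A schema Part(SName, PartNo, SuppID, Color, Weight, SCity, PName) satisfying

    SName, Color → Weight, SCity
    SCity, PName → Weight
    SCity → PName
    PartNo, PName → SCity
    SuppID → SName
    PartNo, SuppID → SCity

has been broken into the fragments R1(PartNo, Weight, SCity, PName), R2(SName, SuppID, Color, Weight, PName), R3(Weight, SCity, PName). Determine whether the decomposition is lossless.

No

Chase test. Columns are SName, PartNo, SuppID, Color, Weight, SCity, PName; row i has aⱼ where attribute j ∈ Ri, else bᵢⱼ.
Initial tableau (one row per fragment):
  row 1: b11 a2 b13 b14 a5 a6 a7
  row 2: a1 b22 a3 a4 a5 b26 a7
  row 3: b31 b32 b33 b34 a5 a6 a7
No row becomes fully distinguished — the join is lossy.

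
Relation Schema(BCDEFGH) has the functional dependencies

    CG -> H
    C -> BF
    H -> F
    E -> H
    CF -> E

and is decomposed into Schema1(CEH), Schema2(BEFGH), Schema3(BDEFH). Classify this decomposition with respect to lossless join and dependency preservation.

lossy and not dependency-preserving

Lossless test (chase): Rows 1 and 2 agree on H; apply H→F and equate their F entries. No row becomes fully distinguished — the join is lossy.
Dependency preservation: the restricted closure of {C} across the fragments never reaches {BF}, so C → BF cannot be enforced without a join — not preserved.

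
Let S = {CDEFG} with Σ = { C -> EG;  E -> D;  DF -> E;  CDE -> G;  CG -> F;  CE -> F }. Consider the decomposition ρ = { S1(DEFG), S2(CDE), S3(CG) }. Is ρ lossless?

Chase test. Columns are CDEFG; row i has aⱼ where attribute j ∈ Si, else bᵢⱼ.
Initial tableau (one row per fragment):
  row 1: b11 a2 a3 a4 a5
  row 2: a1 a2 a3 b24 b25
  row 3: a1 b32 b33 b34 a5
Rows 2 and 3 agree on C; apply C→EG and equate their EG entries.
Rows 1 and 3 agree on E; apply E→D and equate their D entries.
Rows 2 and 3 agree on CG; apply CG→F and equate their F entries.
No row becomes fully distinguished — the join is lossy.

No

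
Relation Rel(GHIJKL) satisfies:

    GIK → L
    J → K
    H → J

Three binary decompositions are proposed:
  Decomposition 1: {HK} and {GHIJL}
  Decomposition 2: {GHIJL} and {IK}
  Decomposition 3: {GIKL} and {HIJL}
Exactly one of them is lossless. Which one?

Decomposition 1

Decomposition 1: common = {H}, closure = {HJK} → lossless.
Decomposition 2: common = {I}, closure = {I} → lossy.
Decomposition 3: common = {IL}, closure = {IL} → lossy.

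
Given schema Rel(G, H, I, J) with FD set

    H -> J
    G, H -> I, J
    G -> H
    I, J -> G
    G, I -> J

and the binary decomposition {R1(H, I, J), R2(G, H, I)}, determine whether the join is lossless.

Common attributes: R1 ∩ R2 = {H, I}.
Closure of {H, I}: H → J applies, adding J; I, J → G applies, adding G. So (H, I)⁺ = {G, H, I, J}.
This closure contains every attribute of R1, so R1 ∩ R2 → R1. The join is lossless.

Yes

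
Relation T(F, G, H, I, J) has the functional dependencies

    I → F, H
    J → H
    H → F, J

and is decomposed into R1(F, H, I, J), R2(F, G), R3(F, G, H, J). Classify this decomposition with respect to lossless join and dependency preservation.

lossy but dependency-preserving

Lossless test (chase): applying each FD to every pair of rows produces no changes in the tableau, so no row becomes fully distinguished — the join is lossy.
Dependency preservation: every FD's attributes lie within a single fragment, so each can be enforced locally — preserved.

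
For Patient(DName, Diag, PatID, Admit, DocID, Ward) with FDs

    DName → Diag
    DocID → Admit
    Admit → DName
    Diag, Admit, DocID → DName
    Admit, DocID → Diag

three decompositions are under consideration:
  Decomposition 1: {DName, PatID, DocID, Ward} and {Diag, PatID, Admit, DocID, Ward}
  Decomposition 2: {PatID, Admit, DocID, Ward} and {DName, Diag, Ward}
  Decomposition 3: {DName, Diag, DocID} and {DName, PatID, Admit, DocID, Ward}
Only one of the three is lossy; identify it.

Decomposition 1: common = {PatID, DocID, Ward}, closure = {DName, Diag, PatID, Admit, DocID, Ward} → lossless.
Decomposition 2: common = {Ward}, closure = {Ward} → lossy.
Decomposition 3: common = {DName, DocID}, closure = {DName, Diag, Admit, DocID} → lossless.

Decomposition 2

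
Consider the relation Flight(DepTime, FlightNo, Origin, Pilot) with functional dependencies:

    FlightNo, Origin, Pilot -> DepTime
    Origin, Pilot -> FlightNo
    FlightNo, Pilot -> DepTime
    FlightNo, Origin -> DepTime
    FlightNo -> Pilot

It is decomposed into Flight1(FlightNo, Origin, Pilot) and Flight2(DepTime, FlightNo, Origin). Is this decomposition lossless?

Common attributes: Flight1 ∩ Flight2 = {FlightNo, Origin}.
Closure of {FlightNo, Origin}: FlightNo, Origin → DepTime applies, adding DepTime; FlightNo → Pilot applies, adding Pilot. So (FlightNo, Origin)⁺ = {DepTime, FlightNo, Origin, Pilot}.
This closure contains every attribute of Flight1, so Flight1 ∩ Flight2 → Flight1. The join is lossless.

Yes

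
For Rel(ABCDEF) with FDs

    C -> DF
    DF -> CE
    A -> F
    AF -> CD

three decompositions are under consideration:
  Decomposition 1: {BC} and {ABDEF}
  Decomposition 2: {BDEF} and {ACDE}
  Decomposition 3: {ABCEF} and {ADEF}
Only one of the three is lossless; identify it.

Decomposition 1: common = {B}, closure = {B} → lossy.
Decomposition 2: common = {DE}, closure = {DE} → lossy.
Decomposition 3: common = {AEF}, closure = {ACDEF} → lossless.

Decomposition 3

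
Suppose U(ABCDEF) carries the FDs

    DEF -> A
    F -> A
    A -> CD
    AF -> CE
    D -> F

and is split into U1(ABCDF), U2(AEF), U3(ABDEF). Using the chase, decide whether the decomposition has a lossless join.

Chase test. Columns are ABCDEF; row i has aⱼ where attribute j ∈ Ui, else bᵢⱼ.
Initial tableau (one row per fragment):
  row 1: a1 a2 a3 a4 b15 a6
  row 2: a1 b22 b23 b24 a5 a6
  row 3: a1 a2 b33 a4 a5 a6
Rows 1 and 2 agree on A; apply A→CD and equate their CD entries.
Rows 1 and 3 agree on A; apply A→CD and equate their CD entries.
Rows 1 and 2 agree on AF; apply AF→CE and equate their CE entries.
Row 1 is now all distinguished symbols — the join is lossless.

Yes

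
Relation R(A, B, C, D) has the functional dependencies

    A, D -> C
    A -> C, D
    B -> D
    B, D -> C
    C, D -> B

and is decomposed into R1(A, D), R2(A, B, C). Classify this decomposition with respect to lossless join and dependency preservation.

Lossless test: (A)⁺ = {A, B, C, D}, which contains all of one fragment — lossless.
Dependency preservation: the restricted closure of {B} across the fragments never reaches {D}, so B → D cannot be enforced without a join — not preserved.

lossless but not dependency-preserving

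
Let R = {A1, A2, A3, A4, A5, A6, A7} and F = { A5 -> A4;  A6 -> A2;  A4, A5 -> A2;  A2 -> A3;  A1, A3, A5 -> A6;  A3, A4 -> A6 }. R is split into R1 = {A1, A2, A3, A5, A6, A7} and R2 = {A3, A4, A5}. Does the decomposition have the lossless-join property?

Common attributes: R1 ∩ R2 = {A3, A5}.
Closure of {A3, A5}: A5 → A4 applies, adding A4; A4, A5 → A2 applies, adding A2; A3, A4 → A6 applies, adding A6. So (A3, A5)⁺ = {A2, A3, A4, A5, A6}.
This closure contains every attribute of R2, so R1 ∩ R2 → R2. The join is lossless.

Yes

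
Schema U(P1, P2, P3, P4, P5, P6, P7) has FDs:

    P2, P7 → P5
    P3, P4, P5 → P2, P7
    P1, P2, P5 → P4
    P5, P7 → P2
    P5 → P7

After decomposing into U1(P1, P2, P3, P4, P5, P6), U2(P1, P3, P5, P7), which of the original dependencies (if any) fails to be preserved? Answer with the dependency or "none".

Check P2, P7 → P5: no single fragment contains all of {P2, P5, P7}, and the restricted closure of {P2, P7} across the fragments never reaches {P5}.
P3, P4, P5 → P2, P7 is preserved.
P1, P2, P5 → P4 is preserved.
P5, P7 → P2 is preserved.
P5 → P7 is preserved.

P2, P7 → P5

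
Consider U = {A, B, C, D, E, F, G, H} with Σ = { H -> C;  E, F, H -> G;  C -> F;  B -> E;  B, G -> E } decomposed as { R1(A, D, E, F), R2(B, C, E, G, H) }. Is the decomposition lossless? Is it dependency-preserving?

lossy and not dependency-preserving

Lossless test: (E)⁺ = {E}, which is a superkey of neither fragment — lossy.
Dependency preservation: the restricted closure of {C} across the fragments never reaches {F}, so C → F cannot be enforced without a join — not preserved.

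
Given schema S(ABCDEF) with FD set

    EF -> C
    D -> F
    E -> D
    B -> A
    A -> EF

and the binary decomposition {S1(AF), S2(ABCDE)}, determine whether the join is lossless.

Common attributes: S1 ∩ S2 = {A}.
Closure of {A}: A → EF applies, adding EF; EF → C applies, adding C; E → D applies, adding D. So (A)⁺ = {ACDEF}.
This closure contains every attribute of S1, so S1 ∩ S2 → S1. The join is lossless.

Yes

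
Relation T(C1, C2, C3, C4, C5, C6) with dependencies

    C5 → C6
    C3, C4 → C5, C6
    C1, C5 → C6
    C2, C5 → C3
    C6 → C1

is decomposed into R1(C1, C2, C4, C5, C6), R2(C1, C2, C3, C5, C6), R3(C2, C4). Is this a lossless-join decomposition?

Yes

Chase test. Columns are C1, C2, C3, C4, C5, C6; row i has aⱼ where attribute j ∈ Ri, else bᵢⱼ.
Initial tableau (one row per fragment):
  row 1: a1 a2 b13 a4 a5 a6
  row 2: a1 a2 a3 b24 a5 a6
  row 3: b31 a2 b33 a4 b35 b36
Rows 1 and 2 agree on C2, C5; apply C2, C5→C3 and equate their C3 entries.
Row 1 is now all distinguished symbols — the join is lossless.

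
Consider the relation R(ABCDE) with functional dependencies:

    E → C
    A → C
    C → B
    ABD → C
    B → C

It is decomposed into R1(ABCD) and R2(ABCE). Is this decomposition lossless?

Common attributes: R1 ∩ R2 = {ABC}.
No dependency enlarges {ABC}, so (ABC)⁺ = {ABC}.
The closure contains neither all of R1 = {ABCD} nor all of R2 = {ABCE}, so the common attributes are not a superkey of either fragment. The join is lossy.

No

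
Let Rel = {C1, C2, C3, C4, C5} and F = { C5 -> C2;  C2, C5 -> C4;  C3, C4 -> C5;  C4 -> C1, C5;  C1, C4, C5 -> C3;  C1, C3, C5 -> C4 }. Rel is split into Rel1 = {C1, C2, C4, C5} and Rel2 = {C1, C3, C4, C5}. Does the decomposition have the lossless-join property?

Common attributes: Rel1 ∩ Rel2 = {C1, C4, C5}.
Closure of {C1, C4, C5}: C5 → C2 applies, adding C2; C1, C4, C5 → C3 applies, adding C3. So (C1, C4, C5)⁺ = {C1, C2, C3, C4, C5}.
This closure contains every attribute of Rel1, so Rel1 ∩ Rel2 → Rel1. The join is lossless.

Yes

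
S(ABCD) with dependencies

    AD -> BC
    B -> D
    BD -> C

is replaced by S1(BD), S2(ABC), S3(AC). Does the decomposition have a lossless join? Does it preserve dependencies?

Lossless test (chase): Rows 1 and 2 agree on B; apply B→D and equate their D entries. Rows 1 and 2 agree on BD; apply BD→C and equate their C entries. Row 2 is now all distinguished symbols — the join is lossless.
Dependency preservation: the restricted closure of {AD} across the fragments never reaches {BC}, so AD → BC cannot be enforced without a join — not preserved.

lossless but not dependency-preserving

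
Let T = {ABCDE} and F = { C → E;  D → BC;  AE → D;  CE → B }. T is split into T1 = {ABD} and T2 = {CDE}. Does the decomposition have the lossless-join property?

Common attributes: T1 ∩ T2 = {D}.
Closure of {D}: D → BC applies, adding BC; C → E applies, adding E. So (D)⁺ = {BCDE}.
This closure contains every attribute of T2, so T1 ∩ T2 → T2. The join is lossless.

Yes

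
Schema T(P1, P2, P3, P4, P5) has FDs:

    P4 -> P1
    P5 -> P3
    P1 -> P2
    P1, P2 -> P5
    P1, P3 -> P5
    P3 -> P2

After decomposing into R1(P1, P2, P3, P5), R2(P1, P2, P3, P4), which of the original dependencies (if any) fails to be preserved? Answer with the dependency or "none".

none

P4 → P1 lies within R2.
P5 → P3 lies within R1.
P1 → P2 lies within R1.
P1, P2 → P5 lies within R1.
P1, P3 → P5 lies within R1.
P3 → P2 lies within R1.
Every dependency is enforceable on the fragments, so the decomposition is dependency-preserving.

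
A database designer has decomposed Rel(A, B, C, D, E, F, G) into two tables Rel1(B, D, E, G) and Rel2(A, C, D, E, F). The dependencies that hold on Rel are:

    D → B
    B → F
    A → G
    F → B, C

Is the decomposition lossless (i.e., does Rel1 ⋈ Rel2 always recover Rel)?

Common attributes: Rel1 ∩ Rel2 = {D, E}.
Closure of {D, E}: D → B applies, adding B; B → F applies, adding F; F → B, C applies, adding C. So (D, E)⁺ = {B, C, D, E, F}.
The closure contains neither all of Rel1 = {B, D, E, G} nor all of Rel2 = {A, C, D, E, F}, so the common attributes are not a superkey of either fragment. The join is lossy.

No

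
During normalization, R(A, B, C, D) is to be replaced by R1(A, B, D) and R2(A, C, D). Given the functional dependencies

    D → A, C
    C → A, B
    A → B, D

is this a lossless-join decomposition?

Yes

Common attributes: R1 ∩ R2 = {A, D}.
Closure of {A, D}: D → A, C applies, adding C; C → A, B applies, adding B. So (A, D)⁺ = {A, B, C, D}.
This closure contains every attribute of R1, so R1 ∩ R2 → R1. The join is lossless.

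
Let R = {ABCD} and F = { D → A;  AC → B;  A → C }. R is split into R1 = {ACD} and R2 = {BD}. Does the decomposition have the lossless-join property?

Common attributes: R1 ∩ R2 = {D}.
Closure of {D}: D → A applies, adding A; A → C applies, adding C; AC → B applies, adding B. So (D)⁺ = {ABCD}.
This closure contains every attribute of R1, so R1 ∩ R2 → R1. The join is lossless.

Yes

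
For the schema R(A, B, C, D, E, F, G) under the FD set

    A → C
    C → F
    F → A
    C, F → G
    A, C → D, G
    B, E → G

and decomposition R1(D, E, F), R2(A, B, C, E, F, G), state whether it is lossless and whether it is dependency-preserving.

lossless and dependency-preserving

Lossless test: (E, F)⁺ = {A, C, D, E, F, G}, which contains all of one fragment — lossless.
Dependency preservation: A, C → D, G is not contained in any single fragment, but the restricted closure of its left-hand side across the fragments still reaches the right-hand side; the remaining FDs each lie inside some fragment. All dependencies are preserved.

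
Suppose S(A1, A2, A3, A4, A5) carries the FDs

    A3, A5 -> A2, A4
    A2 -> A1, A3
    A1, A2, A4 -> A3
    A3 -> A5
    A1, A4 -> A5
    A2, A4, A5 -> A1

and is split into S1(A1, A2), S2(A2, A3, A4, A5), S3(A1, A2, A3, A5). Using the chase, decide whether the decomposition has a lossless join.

Chase test. Columns are A1, A2, A3, A4, A5; row i has aⱼ where attribute j ∈ Si, else bᵢⱼ.
Initial tableau (one row per fragment):
  row 1: a1 a2 b13 b14 b15
  row 2: b21 a2 a3 a4 a5
  row 3: a1 a2 a3 b34 a5
Rows 2 and 3 agree on A3, A5; apply A3, A5→A2, A4 and equate their A2, A4 entries.
Rows 1 and 2 agree on A2; apply A2→A1, A3 and equate their A1, A3 entries.
Rows 1 and 2 agree on A3; apply A3→A5 and equate their A5 entries.
Rows 1 and 2 agree on A3, A5; apply A3, A5→A2, A4 and equate their A2, A4 entries.
Row 1 is now all distinguished symbols — the join is lossless.

Yes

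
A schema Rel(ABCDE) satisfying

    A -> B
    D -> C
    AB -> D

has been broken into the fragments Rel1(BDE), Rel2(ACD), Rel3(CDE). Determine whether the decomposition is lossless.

Chase test. Columns are ABCDE; row i has aⱼ where attribute j ∈ Reli, else bᵢⱼ.
Initial tableau (one row per fragment):
  row 1: b11 a2 b13 a4 a5
  row 2: a1 b22 a3 a4 b25
  row 3: b31 b32 a3 a4 a5
Rows 1 and 2 agree on D; apply D→C and equate their C entries.
No row becomes fully distinguished — the join is lossy.

No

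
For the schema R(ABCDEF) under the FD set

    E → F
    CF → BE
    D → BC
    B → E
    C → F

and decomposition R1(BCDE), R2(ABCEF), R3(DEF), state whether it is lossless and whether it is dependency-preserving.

lossy but dependency-preserving

Lossless test (chase): Rows 1 and 2 agree on E; apply E→F and equate their F entries. Rows 1 and 3 agree on D; apply D→BC and equate their BC entries. No row becomes fully distinguished — the join is lossy.
Dependency preservation: every FD's attributes lie within a single fragment, so each can be enforced locally — preserved.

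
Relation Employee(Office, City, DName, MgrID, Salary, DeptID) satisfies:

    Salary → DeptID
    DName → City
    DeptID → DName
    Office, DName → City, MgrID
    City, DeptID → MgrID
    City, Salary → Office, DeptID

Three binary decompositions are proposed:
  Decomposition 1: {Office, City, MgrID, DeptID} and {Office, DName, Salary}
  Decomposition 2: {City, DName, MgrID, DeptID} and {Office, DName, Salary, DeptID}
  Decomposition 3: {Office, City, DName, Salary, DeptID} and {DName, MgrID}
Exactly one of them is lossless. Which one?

Decomposition 2

Decomposition 1: common = {Office}, closure = {Office} → lossy.
Decomposition 2: common = {DName, DeptID}, closure = {City, DName, MgrID, DeptID} → lossless.
Decomposition 3: common = {DName}, closure = {City, DName} → lossy.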